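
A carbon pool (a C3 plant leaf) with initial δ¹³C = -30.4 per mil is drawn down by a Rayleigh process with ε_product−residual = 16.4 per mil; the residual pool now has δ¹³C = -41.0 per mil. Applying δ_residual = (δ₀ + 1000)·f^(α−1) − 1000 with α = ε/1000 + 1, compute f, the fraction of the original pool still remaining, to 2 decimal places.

0.51

α − 1 = ε/1000 = 0.0164
(δ_res + 1000)/(δ₀ + 1000) = (-41.0 + 1000)/(-30.4 + 1000) = 959.0/969.6 = 0.989068
f = 0.989068^(1/0.0164) = exp(ln(0.989068)/0.0164) = exp(-0.01099/0.0164)
f = exp(-0.6703) = 0.5116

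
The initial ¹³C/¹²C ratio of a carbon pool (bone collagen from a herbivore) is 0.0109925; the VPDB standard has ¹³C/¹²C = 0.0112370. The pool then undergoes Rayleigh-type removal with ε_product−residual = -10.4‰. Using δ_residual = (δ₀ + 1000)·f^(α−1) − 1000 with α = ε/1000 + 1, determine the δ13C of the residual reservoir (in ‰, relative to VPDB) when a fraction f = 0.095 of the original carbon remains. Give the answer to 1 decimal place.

δ₀ = (0.0109925/0.0112370 − 1)×1000 = (0.978242 − 1)×1000 = -21.758‰
α − 1 = ε/1000 = -0.0104
f^(α−1) = 0.095^(-0.0104) = 1.024782
δ_res = (-21.758 + 1000) × 1.024782 − 1000 = 1002.485 − 1000 = 2.48‰

2.5‰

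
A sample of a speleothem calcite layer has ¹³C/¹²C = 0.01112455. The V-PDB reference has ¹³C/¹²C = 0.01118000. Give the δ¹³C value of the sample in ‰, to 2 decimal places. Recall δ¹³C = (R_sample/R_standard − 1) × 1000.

δ¹³C = (R_sample / R_standard − 1) × 1000
R_sample / R_standard = 0.01112455 / 0.01118000 = 0.995040
δ¹³C = (0.995040 − 1) × 1000 = -4.960‰

-4.96‰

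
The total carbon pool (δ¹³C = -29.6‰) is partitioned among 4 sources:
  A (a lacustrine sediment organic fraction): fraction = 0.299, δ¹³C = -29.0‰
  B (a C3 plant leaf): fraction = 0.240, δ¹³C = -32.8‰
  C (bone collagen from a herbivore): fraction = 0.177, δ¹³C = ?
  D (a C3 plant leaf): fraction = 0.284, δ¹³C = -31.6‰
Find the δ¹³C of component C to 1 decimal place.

Isotope mass balance: δ_bulk = Σ fᵢ·δᵢ.
-29.6 = 0.299×(-29.0) + 0.240×(-32.8) + 0.177×δ_C + 0.284×(-31.6)
0.177·δ_C = -29.6 − (-25.517) = -4.083
δ_C = -4.083 / 0.177 = -23.07‰

-23.1‰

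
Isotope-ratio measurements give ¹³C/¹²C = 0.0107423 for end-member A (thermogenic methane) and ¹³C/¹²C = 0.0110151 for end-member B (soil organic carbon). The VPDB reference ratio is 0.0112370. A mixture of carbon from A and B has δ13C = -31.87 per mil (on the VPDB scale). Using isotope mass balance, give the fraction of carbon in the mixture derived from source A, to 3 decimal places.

0.499

δ_A = (0.0107423/0.0112370 − 1)×1000 = (0.955976 − 1)×1000 = -44.024 per mil
δ_B = (0.0110151/0.0112370 − 1)×1000 = (0.980253 − 1)×1000 = -19.747 per mil
f_A = (δ_mix − δ_B)/(δ_A − δ_B) = (-31.87 − (-19.747))/(-44.024 − (-19.747))
f_A = -12.123 / -24.277 = 0.4994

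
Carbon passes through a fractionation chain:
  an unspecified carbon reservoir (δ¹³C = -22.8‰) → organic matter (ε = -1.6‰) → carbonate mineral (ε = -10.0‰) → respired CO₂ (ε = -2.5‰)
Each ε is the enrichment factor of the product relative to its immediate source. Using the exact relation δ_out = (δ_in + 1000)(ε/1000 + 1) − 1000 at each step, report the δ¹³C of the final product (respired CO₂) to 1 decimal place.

step 1: δ = (-22.80 + 1000)·(-1.6/1000 + 1) − 1000 = -24.36‰
step 2: δ = (-24.36 + 1000)·(-10.0/1000 + 1) − 1000 = -34.12‰
step 3: δ = (-34.12 + 1000)·(-2.5/1000 + 1) − 1000 = -36.53‰

-36.5‰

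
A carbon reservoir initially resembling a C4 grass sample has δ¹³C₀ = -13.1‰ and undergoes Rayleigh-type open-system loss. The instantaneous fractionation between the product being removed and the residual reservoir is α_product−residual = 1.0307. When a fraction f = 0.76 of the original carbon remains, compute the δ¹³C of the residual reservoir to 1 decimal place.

Rayleigh residual: δ_res = (δ₀ + 1000)·f^(α−1) − 1000
α − 1 = 0.03070
f^(α−1) = 0.76^(0.03070) = 0.991610
δ_res = (-13.1 + 1000) × 0.991610 − 1000 = 978.620 − 1000 = -21.38‰

-21.4‰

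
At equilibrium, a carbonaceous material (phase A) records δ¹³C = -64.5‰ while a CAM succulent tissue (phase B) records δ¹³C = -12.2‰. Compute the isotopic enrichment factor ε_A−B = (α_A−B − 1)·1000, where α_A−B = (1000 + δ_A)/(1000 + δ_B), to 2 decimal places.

-52.95‰

α_A−B = (1000 + -64.5) / (1000 + -12.2) = 935.5 / 987.8 = 0.947054
ε_A−B = (0.947054 − 1) × 1000 = -52.946‰
(The approximation ε ≈ δ_A − δ_B would give -52.3‰.)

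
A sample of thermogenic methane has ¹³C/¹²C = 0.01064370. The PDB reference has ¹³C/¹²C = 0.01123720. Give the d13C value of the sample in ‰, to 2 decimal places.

d13C = (R_sample / R_standard − 1) × 1000
R_sample / R_standard = 0.01064370 / 0.01123720 = 0.947184
d13C = (0.947184 − 1) × 1000 = -52.816‰

-52.82‰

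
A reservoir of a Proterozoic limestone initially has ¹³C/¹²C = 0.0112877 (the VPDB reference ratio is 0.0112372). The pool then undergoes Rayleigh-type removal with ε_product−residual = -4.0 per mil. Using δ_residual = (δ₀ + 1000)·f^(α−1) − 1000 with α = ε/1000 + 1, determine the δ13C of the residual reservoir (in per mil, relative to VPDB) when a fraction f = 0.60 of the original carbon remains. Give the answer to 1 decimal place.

6.5 per mil

δ₀ = (0.0112877/0.0112372 − 1)×1000 = (1.004494 − 1)×1000 = 4.494 per mil
α − 1 = ε/1000 = -0.0040
f^(α−1) = 0.60^(-0.0040) = 1.002045
δ_res = (4.494 + 1000) × 1.002045 − 1000 = 1006.549 − 1000 = 6.55 per mil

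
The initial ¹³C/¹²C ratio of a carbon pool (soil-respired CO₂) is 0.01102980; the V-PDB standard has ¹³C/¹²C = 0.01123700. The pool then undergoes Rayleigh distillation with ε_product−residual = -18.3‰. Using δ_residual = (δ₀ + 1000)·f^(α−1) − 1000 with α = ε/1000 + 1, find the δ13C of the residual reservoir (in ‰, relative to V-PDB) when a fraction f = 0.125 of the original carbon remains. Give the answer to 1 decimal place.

δ₀ = (0.01102980/0.01123700 − 1)×1000 = (0.981561 − 1)×1000 = -18.439‰
α − 1 = ε/1000 = -0.0183
f^(α−1) = 0.125^(-0.0183) = 1.038787
δ_res = (-18.439 + 1000) × 1.038787 − 1000 = 1019.633 − 1000 = 19.63‰

19.6‰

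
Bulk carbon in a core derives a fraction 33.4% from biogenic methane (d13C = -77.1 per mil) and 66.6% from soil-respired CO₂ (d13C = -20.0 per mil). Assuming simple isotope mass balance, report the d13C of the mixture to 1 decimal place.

-39.1 per mil

δ_mix = f_A·δ_A + f_B·δ_B
δ_mix = 0.334 × (-77.1) + 0.666 × (-20.0)
δ_mix = -25.75 + -13.32 = -39.07 per mil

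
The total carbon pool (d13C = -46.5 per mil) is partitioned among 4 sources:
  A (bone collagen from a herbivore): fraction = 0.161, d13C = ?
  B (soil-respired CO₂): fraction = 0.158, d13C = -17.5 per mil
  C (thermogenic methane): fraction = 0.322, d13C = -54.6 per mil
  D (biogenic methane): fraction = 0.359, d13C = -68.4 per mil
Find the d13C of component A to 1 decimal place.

-9.9 per mil

Isotope mass balance: δ_bulk = Σ fᵢ·δᵢ.
-46.5 = 0.161×δ_A + 0.158×(-17.5) + 0.322×(-54.6) + 0.359×(-68.4)
0.161·δ_A = -46.5 − (-44.902) = -1.598
δ_A = -1.598 / 0.161 = -9.93 per mil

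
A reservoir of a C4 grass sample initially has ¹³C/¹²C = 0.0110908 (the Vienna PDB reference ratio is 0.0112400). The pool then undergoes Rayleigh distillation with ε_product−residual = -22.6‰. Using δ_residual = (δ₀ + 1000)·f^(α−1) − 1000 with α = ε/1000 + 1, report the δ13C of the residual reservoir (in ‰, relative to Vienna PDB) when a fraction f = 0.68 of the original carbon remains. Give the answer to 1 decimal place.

-4.6‰

δ₀ = (0.0110908/0.0112400 − 1)×1000 = (0.986726 − 1)×1000 = -13.274‰
α − 1 = ε/1000 = -0.0226
f^(α−1) = 0.68^(-0.0226) = 1.008754
δ_res = (-13.274 + 1000) × 1.008754 − 1000 = 995.364 − 1000 = -4.64‰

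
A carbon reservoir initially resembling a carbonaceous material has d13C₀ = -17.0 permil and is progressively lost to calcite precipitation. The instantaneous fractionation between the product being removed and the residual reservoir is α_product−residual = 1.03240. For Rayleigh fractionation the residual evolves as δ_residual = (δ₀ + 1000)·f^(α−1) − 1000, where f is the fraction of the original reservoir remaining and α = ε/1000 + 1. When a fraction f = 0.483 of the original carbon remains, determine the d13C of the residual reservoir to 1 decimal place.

Rayleigh residual: δ_res = (δ₀ + 1000)·f^(α−1) − 1000
α − 1 = 0.03240
f^(α−1) = 0.483^(0.03240) = 0.976697
δ_res = (-17.0 + 1000) × 0.976697 − 1000 = 960.093 − 1000 = -39.91 permil

-39.9 permil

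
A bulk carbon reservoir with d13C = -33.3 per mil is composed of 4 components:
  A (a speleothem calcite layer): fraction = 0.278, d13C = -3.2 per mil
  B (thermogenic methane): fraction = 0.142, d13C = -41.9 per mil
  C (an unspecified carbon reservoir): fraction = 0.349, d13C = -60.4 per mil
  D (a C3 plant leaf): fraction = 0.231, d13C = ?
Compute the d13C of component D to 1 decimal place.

-23.3 per mil

Isotope mass balance: δ_bulk = Σ fᵢ·δᵢ.
-33.3 = 0.278×(-3.2) + 0.142×(-41.9) + 0.349×(-60.4) + 0.231×δ_D
0.231·δ_D = -33.3 − (-27.919) = -5.381
δ_D = -5.381 / 0.231 = -23.29 per mil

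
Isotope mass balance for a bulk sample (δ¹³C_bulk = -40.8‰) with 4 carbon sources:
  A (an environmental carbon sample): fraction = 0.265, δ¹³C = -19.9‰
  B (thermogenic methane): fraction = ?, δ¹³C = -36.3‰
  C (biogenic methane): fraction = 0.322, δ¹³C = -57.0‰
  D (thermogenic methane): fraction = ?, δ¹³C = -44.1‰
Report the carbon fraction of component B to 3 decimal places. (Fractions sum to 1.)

0.133

Let f_B and f_D be the unknown fractions; fractions sum to 1 so f_B + f_D = 0.413.
Mass balance: Σ fᵢ·δᵢ = δ_bulk ⇒ f_B·(-36.3) + f_D·(-44.1) = -40.8 − (-23.627) = -17.172
Substitute f_D = 0.413 − f_B:
f_B·(-36.3 − -44.1) = -17.172 − 0.413×(-44.1) = 1.041
f_B = 1.041 / 7.8 = 0.1334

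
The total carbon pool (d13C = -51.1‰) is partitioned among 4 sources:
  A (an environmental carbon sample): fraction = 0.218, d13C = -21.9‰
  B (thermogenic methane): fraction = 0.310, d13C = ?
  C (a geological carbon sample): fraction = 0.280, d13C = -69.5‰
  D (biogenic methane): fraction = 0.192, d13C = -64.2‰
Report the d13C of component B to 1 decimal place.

-46.9‰

Isotope mass balance: δ_bulk = Σ fᵢ·δᵢ.
-51.1 = 0.218×(-21.9) + 0.310×δ_B + 0.280×(-69.5) + 0.192×(-64.2)
0.310·δ_B = -51.1 − (-36.561) = -14.539
δ_B = -14.539 / 0.310 = -46.90‰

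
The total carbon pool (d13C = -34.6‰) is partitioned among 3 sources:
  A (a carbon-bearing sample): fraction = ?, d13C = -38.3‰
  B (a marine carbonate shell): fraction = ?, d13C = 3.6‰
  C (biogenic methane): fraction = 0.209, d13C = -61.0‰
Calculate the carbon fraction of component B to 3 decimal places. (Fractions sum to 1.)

0.202

Let f_B and f_A be the unknown fractions; fractions sum to 1 so f_B + f_A = 0.791.
Mass balance: Σ fᵢ·δᵢ = δ_bulk ⇒ f_B·(3.6) + f_A·(-38.3) = -34.6 − (-12.749) = -21.851
Substitute f_A = 0.791 − f_B:
f_B·(3.6 − -38.3) = -21.851 − 0.791×(-38.3) = 8.444
f_B = 8.444 / 41.9 = 0.2015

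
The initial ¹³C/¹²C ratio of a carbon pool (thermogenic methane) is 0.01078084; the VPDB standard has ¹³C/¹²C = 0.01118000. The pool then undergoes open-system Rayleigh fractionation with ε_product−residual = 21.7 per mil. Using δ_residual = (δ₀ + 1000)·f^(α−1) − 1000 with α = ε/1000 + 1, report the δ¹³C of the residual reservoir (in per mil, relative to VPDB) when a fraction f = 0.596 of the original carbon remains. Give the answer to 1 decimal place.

-46.5 per mil

δ₀ = (0.01078084/0.01118000 − 1)×1000 = (0.964297 − 1)×1000 = -35.703 per mil
α − 1 = ε/1000 = 0.0217
f^(α−1) = 0.596^(0.0217) = 0.988833
δ_res = (-35.703 + 1000) × 0.988833 − 1000 = 953.528 − 1000 = -46.47 per mil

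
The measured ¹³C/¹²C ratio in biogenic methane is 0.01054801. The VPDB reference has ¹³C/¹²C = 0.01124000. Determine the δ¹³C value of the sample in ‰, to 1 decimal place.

-61.6‰

δ¹³C = (R_sample / R_standard − 1) × 1000
R_sample / R_standard = 0.01054801 / 0.01124000 = 0.938435
δ¹³C = (0.938435 − 1) × 1000 = -61.56‰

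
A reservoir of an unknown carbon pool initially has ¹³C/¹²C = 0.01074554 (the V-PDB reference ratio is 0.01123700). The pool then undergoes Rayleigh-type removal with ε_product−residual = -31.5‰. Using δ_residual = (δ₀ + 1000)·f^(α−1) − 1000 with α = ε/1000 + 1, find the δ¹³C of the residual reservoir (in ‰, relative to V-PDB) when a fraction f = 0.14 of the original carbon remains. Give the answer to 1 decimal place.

δ₀ = (0.01074554/0.01123700 − 1)×1000 = (0.956264 − 1)×1000 = -43.736‰
α − 1 = ε/1000 = -0.0315
f^(α−1) = 0.14^(-0.0315) = 1.063891
δ_res = (-43.736 + 1000) × 1.063891 − 1000 = 1017.360 − 1000 = 17.36‰

17.4‰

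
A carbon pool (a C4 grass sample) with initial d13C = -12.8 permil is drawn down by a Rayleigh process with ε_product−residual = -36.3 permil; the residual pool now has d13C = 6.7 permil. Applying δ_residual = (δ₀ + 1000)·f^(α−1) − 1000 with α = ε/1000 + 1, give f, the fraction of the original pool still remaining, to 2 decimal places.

0.58

α − 1 = ε/1000 = -0.0363
(δ_res + 1000)/(δ₀ + 1000) = (6.7 + 1000)/(-12.8 + 1000) = 1006.7/987.2 = 1.019753
f = 1.019753^(1/-0.0363) = exp(ln(1.019753)/-0.0363) = exp(0.01956/-0.0363)
f = exp(-0.5389) = 0.5834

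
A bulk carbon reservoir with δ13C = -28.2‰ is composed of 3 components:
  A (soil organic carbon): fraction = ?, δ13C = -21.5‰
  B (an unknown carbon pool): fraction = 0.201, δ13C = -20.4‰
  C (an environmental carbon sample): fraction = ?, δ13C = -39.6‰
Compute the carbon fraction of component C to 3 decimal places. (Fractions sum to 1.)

Let f_C and f_A be the unknown fractions; fractions sum to 1 so f_C + f_A = 0.799.
Mass balance: Σ fᵢ·δᵢ = δ_bulk ⇒ f_C·(-39.6) + f_A·(-21.5) = -28.2 − (-4.100) = -24.100
Substitute f_A = 0.799 − f_C:
f_C·(-39.6 − -21.5) = -24.100 − 0.799×(-21.5) = -6.921
f_C = -6.921 / -18.1 = 0.3824

0.382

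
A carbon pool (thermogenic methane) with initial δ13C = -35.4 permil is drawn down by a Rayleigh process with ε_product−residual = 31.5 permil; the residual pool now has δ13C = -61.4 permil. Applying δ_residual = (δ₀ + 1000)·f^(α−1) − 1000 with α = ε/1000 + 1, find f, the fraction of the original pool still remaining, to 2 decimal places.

α − 1 = ε/1000 = 0.0315
(δ_res + 1000)/(δ₀ + 1000) = (-61.4 + 1000)/(-35.4 + 1000) = 938.6/964.6 = 0.973046
f = 0.973046^(1/0.0315) = exp(ln(0.973046)/0.0315) = exp(-0.02732/0.0315)
f = exp(-0.8674) = 0.4200

0.42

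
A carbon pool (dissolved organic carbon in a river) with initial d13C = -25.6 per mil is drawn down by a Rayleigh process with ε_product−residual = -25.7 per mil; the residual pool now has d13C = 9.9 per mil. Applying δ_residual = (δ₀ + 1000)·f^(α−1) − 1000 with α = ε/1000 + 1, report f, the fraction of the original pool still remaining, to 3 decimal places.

α − 1 = ε/1000 = -0.0257
(δ_res + 1000)/(δ₀ + 1000) = (9.9 + 1000)/(-25.6 + 1000) = 1009.9/974.4 = 1.036433
f = 1.036433^(1/-0.0257) = exp(ln(1.036433)/-0.0257) = exp(0.03578/-0.0257)
f = exp(-1.3924) = 0.2485

0.248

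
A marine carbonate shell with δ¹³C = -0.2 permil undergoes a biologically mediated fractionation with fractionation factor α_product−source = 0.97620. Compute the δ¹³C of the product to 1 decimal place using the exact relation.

-24.0 permil

δ_product = (δ_source + 1000)·α − 1000
δ_product = (-0.2 + 1000) × 0.97620 − 1000
δ_product = 976.005 − 1000 = -24.00 permil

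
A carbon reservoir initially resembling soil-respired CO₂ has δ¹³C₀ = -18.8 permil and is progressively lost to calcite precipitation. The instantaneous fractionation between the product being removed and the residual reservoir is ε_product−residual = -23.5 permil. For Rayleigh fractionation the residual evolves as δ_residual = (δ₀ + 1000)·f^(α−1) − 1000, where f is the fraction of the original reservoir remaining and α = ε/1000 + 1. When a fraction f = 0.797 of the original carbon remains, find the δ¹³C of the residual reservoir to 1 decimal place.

Rayleigh residual: δ_res = (δ₀ + 1000)·f^(α−1) − 1000
α = ε/1000 + 1 = 0.97650, so α − 1 = -0.02350
f^(α−1) = 0.797^(-0.02350) = 1.005346
δ_res = (-18.8 + 1000) × 1.005346 − 1000 = 986.446 − 1000 = -13.55 permil

-13.6 permil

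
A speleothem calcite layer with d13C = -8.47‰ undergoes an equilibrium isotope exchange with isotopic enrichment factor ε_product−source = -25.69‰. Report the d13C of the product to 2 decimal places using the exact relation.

-33.94‰

Exactly, δ_product = (δ_source + 1000)·(ε/1000 + 1) − 1000.
δ_product = (-8.47 + 1000) × (-25.69/1000 + 1) − 1000
δ_product = -33.942‰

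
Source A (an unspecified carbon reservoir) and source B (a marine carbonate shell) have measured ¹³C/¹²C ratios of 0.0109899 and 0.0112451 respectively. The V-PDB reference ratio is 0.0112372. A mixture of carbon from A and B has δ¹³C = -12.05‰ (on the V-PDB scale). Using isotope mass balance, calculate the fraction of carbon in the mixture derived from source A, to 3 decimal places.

δ_A = (0.0109899/0.0112372 − 1)×1000 = (0.977993 − 1)×1000 = -22.007‰
δ_B = (0.0112451/0.0112372 − 1)×1000 = (1.000703 − 1)×1000 = 0.703‰
f_A = (δ_mix − δ_B)/(δ_A − δ_B) = (-12.05 − (0.703))/(-22.007 − (0.703))
f_A = -12.753 / -22.710 = 0.5616

0.562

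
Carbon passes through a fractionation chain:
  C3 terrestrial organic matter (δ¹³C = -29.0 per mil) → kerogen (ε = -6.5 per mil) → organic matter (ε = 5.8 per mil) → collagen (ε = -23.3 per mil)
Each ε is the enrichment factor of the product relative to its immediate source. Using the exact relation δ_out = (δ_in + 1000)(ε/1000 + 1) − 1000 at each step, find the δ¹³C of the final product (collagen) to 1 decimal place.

step 1: δ = (-29.00 + 1000)·(-6.5/1000 + 1) − 1000 = -35.31 per mil
step 2: δ = (-35.31 + 1000)·(5.8/1000 + 1) − 1000 = -29.72 per mil
step 3: δ = (-29.72 + 1000)·(-23.3/1000 + 1) − 1000 = -52.32 per mil

-52.3 per mil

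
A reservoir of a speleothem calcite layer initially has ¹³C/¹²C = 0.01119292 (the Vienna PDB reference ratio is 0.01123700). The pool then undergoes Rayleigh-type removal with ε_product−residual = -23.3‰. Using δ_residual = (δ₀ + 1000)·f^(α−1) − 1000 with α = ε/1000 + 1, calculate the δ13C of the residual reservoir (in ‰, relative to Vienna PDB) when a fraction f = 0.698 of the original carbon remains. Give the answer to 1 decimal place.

4.5‰

δ₀ = (0.01119292/0.01123700 − 1)×1000 = (0.996077 − 1)×1000 = -3.923‰
α − 1 = ε/1000 = -0.0233
f^(α−1) = 0.698^(-0.0233) = 1.008412
δ_res = (-3.923 + 1000) × 1.008412 − 1000 = 1004.457 − 1000 = 4.46‰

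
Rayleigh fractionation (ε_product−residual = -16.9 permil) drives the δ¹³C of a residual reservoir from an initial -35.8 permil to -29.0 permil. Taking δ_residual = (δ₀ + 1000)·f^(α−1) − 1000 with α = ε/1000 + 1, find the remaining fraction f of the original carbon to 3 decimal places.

α − 1 = ε/1000 = -0.0169
(δ_res + 1000)/(δ₀ + 1000) = (-29.0 + 1000)/(-35.8 + 1000) = 971.0/964.2 = 1.007052
f = 1.007052^(1/-0.0169) = exp(ln(1.007052)/-0.0169) = exp(0.00703/-0.0169)
f = exp(-0.4158) = 0.6598

0.660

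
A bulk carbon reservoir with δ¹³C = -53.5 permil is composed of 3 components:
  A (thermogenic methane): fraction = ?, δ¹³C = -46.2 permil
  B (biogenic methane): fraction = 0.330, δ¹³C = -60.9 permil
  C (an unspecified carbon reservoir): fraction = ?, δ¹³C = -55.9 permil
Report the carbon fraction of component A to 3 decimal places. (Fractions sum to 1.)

Let f_A and f_C be the unknown fractions; fractions sum to 1 so f_A + f_C = 0.670.
Mass balance: Σ fᵢ·δᵢ = δ_bulk ⇒ f_A·(-46.2) + f_C·(-55.9) = -53.5 − (-20.097) = -33.403
Substitute f_C = 0.670 − f_A:
f_A·(-46.2 − -55.9) = -33.403 − 0.670×(-55.9) = 4.050
f_A = 4.050 / 9.7 = 0.4175

0.418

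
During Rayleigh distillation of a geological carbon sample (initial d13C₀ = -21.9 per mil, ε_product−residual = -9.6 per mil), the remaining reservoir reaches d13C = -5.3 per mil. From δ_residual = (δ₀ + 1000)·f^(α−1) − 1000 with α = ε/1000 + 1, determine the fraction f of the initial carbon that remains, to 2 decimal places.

α − 1 = ε/1000 = -0.0096
(δ_res + 1000)/(δ₀ + 1000) = (-5.3 + 1000)/(-21.9 + 1000) = 994.7/978.1 = 1.016972
f = 1.016972^(1/-0.0096) = exp(ln(1.016972)/-0.0096) = exp(0.01683/-0.0096)
f = exp(-1.7530) = 0.1732

0.17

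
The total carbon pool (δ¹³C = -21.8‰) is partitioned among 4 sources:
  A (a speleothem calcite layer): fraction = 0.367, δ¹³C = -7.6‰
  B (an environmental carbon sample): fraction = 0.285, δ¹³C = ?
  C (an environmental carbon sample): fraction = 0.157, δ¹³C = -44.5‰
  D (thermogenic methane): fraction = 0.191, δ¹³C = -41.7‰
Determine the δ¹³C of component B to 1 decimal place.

-14.2‰

Isotope mass balance: δ_bulk = Σ fᵢ·δᵢ.
-21.8 = 0.367×(-7.6) + 0.285×δ_B + 0.157×(-44.5) + 0.191×(-41.7)
0.285·δ_B = -21.8 − (-17.740) = -4.060
δ_B = -4.060 / 0.285 = -14.24‰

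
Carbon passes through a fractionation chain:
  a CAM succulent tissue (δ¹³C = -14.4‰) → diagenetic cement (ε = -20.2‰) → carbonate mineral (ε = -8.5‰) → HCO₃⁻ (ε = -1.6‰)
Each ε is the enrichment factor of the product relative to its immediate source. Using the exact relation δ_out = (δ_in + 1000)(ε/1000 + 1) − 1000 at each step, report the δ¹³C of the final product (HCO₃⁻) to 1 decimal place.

step 1: δ = (-14.40 + 1000)·(-20.2/1000 + 1) − 1000 = -34.31‰
step 2: δ = (-34.31 + 1000)·(-8.5/1000 + 1) − 1000 = -42.52‰
step 3: δ = (-42.52 + 1000)·(-1.6/1000 + 1) − 1000 = -44.05‰

-44.0‰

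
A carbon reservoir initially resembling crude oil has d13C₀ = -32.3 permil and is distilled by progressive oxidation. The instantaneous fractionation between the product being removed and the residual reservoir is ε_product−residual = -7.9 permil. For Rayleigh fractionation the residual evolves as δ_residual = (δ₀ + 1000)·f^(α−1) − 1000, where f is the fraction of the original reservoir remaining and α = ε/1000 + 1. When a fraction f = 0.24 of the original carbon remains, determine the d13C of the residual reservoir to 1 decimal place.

Rayleigh residual: δ_res = (δ₀ + 1000)·f^(α−1) − 1000
α = ε/1000 + 1 = 0.99210, so α − 1 = -0.00790
f^(α−1) = 0.24^(-0.00790) = 1.011338
δ_res = (-32.3 + 1000) × 1.011338 − 1000 = 978.672 − 1000 = -21.33 permil

-21.3 permil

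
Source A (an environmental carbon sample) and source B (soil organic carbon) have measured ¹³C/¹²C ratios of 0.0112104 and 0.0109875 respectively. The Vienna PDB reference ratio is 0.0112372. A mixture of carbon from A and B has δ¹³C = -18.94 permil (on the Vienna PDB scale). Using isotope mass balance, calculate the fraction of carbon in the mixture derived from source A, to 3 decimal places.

δ_A = (0.0112104/0.0112372 − 1)×1000 = (0.997615 − 1)×1000 = -2.385 permil
δ_B = (0.0109875/0.0112372 − 1)×1000 = (0.977779 − 1)×1000 = -22.221 permil
f_A = (δ_mix − δ_B)/(δ_A − δ_B) = (-18.94 − (-22.221))/(-2.385 − (-22.221))
f_A = 3.281 / 19.836 = 0.1654

0.165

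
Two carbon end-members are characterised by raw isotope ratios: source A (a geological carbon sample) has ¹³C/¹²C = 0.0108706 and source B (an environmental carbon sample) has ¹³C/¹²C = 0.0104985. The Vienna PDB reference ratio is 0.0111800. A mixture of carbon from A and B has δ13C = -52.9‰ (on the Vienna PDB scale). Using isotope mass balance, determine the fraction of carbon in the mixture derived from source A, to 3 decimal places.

δ_A = (0.0108706/0.0111800 − 1)×1000 = (0.972326 − 1)×1000 = -27.674‰
δ_B = (0.0104985/0.0111800 − 1)×1000 = (0.939043 − 1)×1000 = -60.957‰
f_A = (δ_mix − δ_B)/(δ_A − δ_B) = (-52.9 − (-60.957))/(-27.674 − (-60.957))
f_A = 8.057 / 33.283 = 0.2421

0.242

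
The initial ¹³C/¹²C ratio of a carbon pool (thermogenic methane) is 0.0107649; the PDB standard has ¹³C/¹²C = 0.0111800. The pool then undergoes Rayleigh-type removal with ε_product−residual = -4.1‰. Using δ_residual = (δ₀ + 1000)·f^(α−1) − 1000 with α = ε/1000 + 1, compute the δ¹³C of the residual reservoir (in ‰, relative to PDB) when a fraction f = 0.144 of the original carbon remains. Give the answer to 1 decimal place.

δ₀ = (0.0107649/0.0111800 − 1)×1000 = (0.962871 − 1)×1000 = -37.129‰
α − 1 = ε/1000 = -0.0041
f^(α−1) = 0.144^(-0.0041) = 1.007977
δ_res = (-37.129 + 1000) × 1.007977 − 1000 = 970.552 − 1000 = -29.45‰

-29.4‰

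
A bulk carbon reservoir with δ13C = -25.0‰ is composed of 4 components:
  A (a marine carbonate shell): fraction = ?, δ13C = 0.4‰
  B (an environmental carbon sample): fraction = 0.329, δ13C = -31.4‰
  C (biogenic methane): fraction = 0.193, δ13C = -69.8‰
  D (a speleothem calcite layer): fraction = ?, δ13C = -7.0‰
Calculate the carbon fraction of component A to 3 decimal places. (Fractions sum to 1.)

Let f_A and f_D be the unknown fractions; fractions sum to 1 so f_A + f_D = 0.478.
Mass balance: Σ fᵢ·δᵢ = δ_bulk ⇒ f_A·(0.4) + f_D·(-7.0) = -25.0 − (-23.802) = -1.198
Substitute f_D = 0.478 − f_A:
f_A·(0.4 − -7.0) = -1.198 − 0.478×(-7.0) = 2.148
f_A = 2.148 / 7.4 = 0.2903

0.290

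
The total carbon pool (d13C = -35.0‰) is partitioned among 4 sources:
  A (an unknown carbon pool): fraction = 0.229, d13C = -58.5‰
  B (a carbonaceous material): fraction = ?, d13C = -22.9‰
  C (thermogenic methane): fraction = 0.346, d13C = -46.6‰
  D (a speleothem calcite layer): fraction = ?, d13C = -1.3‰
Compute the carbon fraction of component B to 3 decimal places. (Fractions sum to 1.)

Let f_B and f_D be the unknown fractions; fractions sum to 1 so f_B + f_D = 0.425.
Mass balance: Σ fᵢ·δᵢ = δ_bulk ⇒ f_B·(-22.9) + f_D·(-1.3) = -35.0 − (-29.520) = -5.480
Substitute f_D = 0.425 − f_B:
f_B·(-22.9 − -1.3) = -5.480 − 0.425×(-1.3) = -4.927
f_B = -4.927 / -21.6 = 0.2281

0.228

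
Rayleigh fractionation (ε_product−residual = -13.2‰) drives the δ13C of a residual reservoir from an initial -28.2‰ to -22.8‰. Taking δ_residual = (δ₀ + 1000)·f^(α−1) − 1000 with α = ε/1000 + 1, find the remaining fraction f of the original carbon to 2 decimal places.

α − 1 = ε/1000 = -0.0132
(δ_res + 1000)/(δ₀ + 1000) = (-22.8 + 1000)/(-28.2 + 1000) = 977.2/971.8 = 1.005557
f = 1.005557^(1/-0.0132) = exp(ln(1.005557)/-0.0132) = exp(0.00554/-0.0132)
f = exp(-0.4198) = 0.6572

0.66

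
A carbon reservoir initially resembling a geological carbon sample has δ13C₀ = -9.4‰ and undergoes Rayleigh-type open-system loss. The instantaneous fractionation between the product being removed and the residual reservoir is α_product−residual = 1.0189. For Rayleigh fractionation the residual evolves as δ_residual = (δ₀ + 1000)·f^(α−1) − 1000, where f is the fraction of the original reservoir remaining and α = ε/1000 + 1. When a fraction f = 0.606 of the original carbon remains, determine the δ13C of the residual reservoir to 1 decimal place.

Rayleigh residual: δ_res = (δ₀ + 1000)·f^(α−1) − 1000
α − 1 = 0.01890
f^(α−1) = 0.606^(0.01890) = 0.990578
δ_res = (-9.4 + 1000) × 0.990578 − 1000 = 981.267 − 1000 = -18.73‰

-18.7‰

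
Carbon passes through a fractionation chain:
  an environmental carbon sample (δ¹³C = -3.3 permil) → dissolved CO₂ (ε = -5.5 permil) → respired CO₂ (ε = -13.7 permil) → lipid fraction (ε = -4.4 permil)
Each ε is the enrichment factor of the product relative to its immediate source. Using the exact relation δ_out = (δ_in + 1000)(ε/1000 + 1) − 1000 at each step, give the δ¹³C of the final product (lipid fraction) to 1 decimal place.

step 1: δ = (-3.30 + 1000)·(-5.5/1000 + 1) − 1000 = -8.78 permil
step 2: δ = (-8.78 + 1000)·(-13.7/1000 + 1) − 1000 = -22.36 permil
step 3: δ = (-22.36 + 1000)·(-4.4/1000 + 1) − 1000 = -26.66 permil

-26.7 permil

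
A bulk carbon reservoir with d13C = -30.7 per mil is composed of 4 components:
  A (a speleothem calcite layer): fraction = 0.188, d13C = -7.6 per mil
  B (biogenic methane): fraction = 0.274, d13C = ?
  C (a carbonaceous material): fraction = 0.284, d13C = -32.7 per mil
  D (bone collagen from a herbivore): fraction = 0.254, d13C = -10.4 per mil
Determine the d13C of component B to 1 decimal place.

-63.3 per mil

Isotope mass balance: δ_bulk = Σ fᵢ·δᵢ.
-30.7 = 0.188×(-7.6) + 0.274×δ_B + 0.284×(-32.7) + 0.254×(-10.4)
0.274·δ_B = -30.7 − (-13.357) = -17.343
δ_B = -17.343 / 0.274 = -63.29 per mil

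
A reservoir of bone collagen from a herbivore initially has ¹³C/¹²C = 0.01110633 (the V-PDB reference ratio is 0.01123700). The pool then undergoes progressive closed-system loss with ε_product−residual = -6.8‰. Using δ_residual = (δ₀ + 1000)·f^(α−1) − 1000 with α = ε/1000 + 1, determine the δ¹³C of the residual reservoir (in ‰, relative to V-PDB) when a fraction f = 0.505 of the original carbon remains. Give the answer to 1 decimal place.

δ₀ = (0.01110633/0.01123700 − 1)×1000 = (0.988371 − 1)×1000 = -11.629‰
α − 1 = ε/1000 = -0.0068
f^(α−1) = 0.505^(-0.0068) = 1.004657
δ_res = (-11.629 + 1000) × 1.004657 − 1000 = 992.974 − 1000 = -7.03‰

-7.0‰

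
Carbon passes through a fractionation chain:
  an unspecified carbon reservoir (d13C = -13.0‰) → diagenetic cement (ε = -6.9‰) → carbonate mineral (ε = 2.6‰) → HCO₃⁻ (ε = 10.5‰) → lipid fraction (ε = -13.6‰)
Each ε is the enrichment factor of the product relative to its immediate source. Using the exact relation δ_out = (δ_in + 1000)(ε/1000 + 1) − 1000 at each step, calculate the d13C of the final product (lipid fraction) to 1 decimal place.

-20.4‰

step 1: δ = (-13.00 + 1000)·(-6.9/1000 + 1) − 1000 = -19.81‰
step 2: δ = (-19.81 + 1000)·(2.6/1000 + 1) − 1000 = -17.26‰
step 3: δ = (-17.26 + 1000)·(10.5/1000 + 1) − 1000 = -6.94‰
step 4: δ = (-6.94 + 1000)·(-13.6/1000 + 1) − 1000 = -20.45‰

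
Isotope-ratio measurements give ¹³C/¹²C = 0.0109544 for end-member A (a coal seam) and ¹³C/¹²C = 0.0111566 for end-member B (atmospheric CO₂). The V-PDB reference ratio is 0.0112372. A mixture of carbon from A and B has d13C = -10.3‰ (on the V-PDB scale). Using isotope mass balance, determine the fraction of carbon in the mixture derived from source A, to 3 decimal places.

0.174

δ_A = (0.0109544/0.0112372 − 1)×1000 = (0.974834 − 1)×1000 = -25.166‰
δ_B = (0.0111566/0.0112372 − 1)×1000 = (0.992827 − 1)×1000 = -7.173‰
f_A = (δ_mix − δ_B)/(δ_A − δ_B) = (-10.3 − (-7.173))/(-25.166 − (-7.173))
f_A = -3.127 / -17.994 = 0.1738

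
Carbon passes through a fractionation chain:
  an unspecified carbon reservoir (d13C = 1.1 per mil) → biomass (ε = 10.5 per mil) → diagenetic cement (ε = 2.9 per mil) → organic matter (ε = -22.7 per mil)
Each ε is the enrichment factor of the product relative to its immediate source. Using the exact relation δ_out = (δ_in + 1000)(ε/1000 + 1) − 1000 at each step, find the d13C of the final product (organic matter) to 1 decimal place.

-8.5 per mil

step 1: δ = (1.10 + 1000)·(10.5/1000 + 1) − 1000 = 11.61 per mil
step 2: δ = (11.61 + 1000)·(2.9/1000 + 1) − 1000 = 14.55 per mil
step 3: δ = (14.55 + 1000)·(-22.7/1000 + 1) − 1000 = -8.48 per mil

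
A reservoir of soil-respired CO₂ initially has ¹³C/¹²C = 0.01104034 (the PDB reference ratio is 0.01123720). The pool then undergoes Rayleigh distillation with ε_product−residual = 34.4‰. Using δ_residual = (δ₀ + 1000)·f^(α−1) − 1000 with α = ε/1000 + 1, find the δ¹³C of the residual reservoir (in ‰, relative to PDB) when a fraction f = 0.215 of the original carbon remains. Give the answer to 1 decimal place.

-68.1‰

δ₀ = (0.01104034/0.01123720 − 1)×1000 = (0.982481 − 1)×1000 = -17.519‰
α − 1 = ε/1000 = 0.0344
f^(α−1) = 0.215^(0.0344) = 0.948497
δ_res = (-17.519 + 1000) × 0.948497 − 1000 = 931.880 − 1000 = -68.12‰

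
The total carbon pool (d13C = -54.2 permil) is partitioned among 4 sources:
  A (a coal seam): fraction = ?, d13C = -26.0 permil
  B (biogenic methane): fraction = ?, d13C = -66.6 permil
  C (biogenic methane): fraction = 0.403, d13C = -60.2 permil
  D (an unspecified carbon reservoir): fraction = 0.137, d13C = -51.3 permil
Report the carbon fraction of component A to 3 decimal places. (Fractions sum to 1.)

0.190

Let f_A and f_B be the unknown fractions; fractions sum to 1 so f_A + f_B = 0.460.
Mass balance: Σ fᵢ·δᵢ = δ_bulk ⇒ f_A·(-26.0) + f_B·(-66.6) = -54.2 − (-31.289) = -22.911
Substitute f_B = 0.460 − f_A:
f_A·(-26.0 − -66.6) = -22.911 − 0.460×(-66.6) = 7.725
f_A = 7.725 / 40.6 = 0.1903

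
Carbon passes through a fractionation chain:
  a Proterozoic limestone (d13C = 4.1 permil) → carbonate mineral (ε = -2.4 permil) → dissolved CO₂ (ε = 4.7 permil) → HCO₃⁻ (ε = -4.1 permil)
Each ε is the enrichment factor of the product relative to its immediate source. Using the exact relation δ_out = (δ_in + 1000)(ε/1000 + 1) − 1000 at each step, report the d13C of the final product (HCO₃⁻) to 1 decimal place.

step 1: δ = (4.10 + 1000)·(-2.4/1000 + 1) − 1000 = 1.69 permil
step 2: δ = (1.69 + 1000)·(4.7/1000 + 1) − 1000 = 6.40 permil
step 3: δ = (6.40 + 1000)·(-4.1/1000 + 1) − 1000 = 2.27 permil

2.3 permil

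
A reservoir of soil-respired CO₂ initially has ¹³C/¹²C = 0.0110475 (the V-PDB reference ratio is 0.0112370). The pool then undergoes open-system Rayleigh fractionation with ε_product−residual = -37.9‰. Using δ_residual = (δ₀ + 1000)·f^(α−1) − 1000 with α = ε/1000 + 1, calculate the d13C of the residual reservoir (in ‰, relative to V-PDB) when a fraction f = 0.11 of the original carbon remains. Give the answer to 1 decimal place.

68.9‰

δ₀ = (0.0110475/0.0112370 − 1)×1000 = (0.983136 − 1)×1000 = -16.864‰
α − 1 = ε/1000 = -0.0379
f^(α−1) = 0.11^(-0.0379) = 1.087255
δ_res = (-16.864 + 1000) × 1.087255 − 1000 = 1068.919 − 1000 = 68.92‰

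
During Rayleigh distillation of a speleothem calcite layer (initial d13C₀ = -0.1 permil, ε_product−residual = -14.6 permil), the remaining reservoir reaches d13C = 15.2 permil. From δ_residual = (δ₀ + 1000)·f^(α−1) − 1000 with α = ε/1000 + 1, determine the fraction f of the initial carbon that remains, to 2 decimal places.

0.35

α − 1 = ε/1000 = -0.0146
(δ_res + 1000)/(δ₀ + 1000) = (15.2 + 1000)/(-0.1 + 1000) = 1015.2/999.9 = 1.015302
f = 1.015302^(1/-0.0146) = exp(ln(1.015302)/-0.0146) = exp(0.01519/-0.0146)
f = exp(-1.0401) = 0.3534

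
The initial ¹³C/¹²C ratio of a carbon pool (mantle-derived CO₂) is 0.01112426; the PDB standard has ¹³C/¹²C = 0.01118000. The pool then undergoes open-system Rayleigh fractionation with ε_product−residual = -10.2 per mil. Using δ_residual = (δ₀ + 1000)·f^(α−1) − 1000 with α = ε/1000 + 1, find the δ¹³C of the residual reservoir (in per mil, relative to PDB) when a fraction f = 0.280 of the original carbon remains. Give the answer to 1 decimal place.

8.0 per mil

δ₀ = (0.01112426/0.01118000 − 1)×1000 = (0.995014 − 1)×1000 = -4.986 per mil
α − 1 = ε/1000 = -0.0102
f^(α−1) = 0.280^(-0.0102) = 1.013069
δ_res = (-4.986 + 1000) × 1.013069 − 1000 = 1008.018 − 1000 = 8.02 per mil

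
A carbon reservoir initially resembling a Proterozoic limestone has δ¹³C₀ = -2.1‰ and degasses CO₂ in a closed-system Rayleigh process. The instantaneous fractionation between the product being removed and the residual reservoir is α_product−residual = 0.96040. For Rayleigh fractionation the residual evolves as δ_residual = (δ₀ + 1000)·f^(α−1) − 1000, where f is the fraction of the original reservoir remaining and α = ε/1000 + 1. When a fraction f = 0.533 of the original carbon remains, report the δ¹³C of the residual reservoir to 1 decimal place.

23.1‰

Rayleigh residual: δ_res = (δ₀ + 1000)·f^(α−1) − 1000
α − 1 = -0.03960
f^(α−1) = 0.533^(-0.03960) = 1.025231
δ_res = (-2.1 + 1000) × 1.025231 − 1000 = 1023.078 − 1000 = 23.08‰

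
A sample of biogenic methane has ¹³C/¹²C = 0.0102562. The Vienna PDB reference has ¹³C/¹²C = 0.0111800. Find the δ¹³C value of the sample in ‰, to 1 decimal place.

-82.6‰

δ¹³C = (R_sample / R_standard − 1) × 1000
R_sample / R_standard = 0.0102562 / 0.0111800 = 0.917370
δ¹³C = (0.917370 − 1) × 1000 = -82.63‰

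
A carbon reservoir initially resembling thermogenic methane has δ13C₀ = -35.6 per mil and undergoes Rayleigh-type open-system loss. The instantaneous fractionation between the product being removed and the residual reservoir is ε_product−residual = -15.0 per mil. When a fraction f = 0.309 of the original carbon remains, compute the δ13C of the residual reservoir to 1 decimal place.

Rayleigh residual: δ_res = (δ₀ + 1000)·f^(α−1) − 1000
α = ε/1000 + 1 = 0.98500, so α − 1 = -0.01500
f^(α−1) = 0.309^(-0.01500) = 1.017772
δ_res = (-35.6 + 1000) × 1.017772 − 1000 = 981.540 − 1000 = -18.46 per mil

-18.5 per mil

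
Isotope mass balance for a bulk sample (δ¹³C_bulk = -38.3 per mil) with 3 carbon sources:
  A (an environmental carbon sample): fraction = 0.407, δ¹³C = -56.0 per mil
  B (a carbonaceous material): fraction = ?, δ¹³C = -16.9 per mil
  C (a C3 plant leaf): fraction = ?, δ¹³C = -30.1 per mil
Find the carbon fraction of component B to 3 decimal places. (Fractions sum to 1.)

Let f_B and f_C be the unknown fractions; fractions sum to 1 so f_B + f_C = 0.593.
Mass balance: Σ fᵢ·δᵢ = δ_bulk ⇒ f_B·(-16.9) + f_C·(-30.1) = -38.3 − (-22.792) = -15.508
Substitute f_C = 0.593 − f_B:
f_B·(-16.9 − -30.1) = -15.508 − 0.593×(-30.1) = 2.341
f_B = 2.341 / 13.2 = 0.1774

0.177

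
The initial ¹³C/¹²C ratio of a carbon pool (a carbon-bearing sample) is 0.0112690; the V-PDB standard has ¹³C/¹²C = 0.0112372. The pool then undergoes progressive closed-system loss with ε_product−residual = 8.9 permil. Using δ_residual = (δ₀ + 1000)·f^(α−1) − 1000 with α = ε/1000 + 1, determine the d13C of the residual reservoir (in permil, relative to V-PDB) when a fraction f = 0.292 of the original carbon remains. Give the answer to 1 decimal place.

δ₀ = (0.0112690/0.0112372 − 1)×1000 = (1.002830 − 1)×1000 = 2.830 permil
α − 1 = ε/1000 = 0.0089
f^(α−1) = 0.292^(0.0089) = 0.989104
δ_res = (2.830 + 1000) × 0.989104 − 1000 = 991.903 − 1000 = -8.10 permil

-8.1 permil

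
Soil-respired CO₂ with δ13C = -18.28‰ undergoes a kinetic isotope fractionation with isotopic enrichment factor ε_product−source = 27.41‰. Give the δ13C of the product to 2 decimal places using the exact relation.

Exactly, δ_product = (δ_source + 1000)·(ε/1000 + 1) − 1000.
δ_product = (-18.28 + 1000) × (27.41/1000 + 1) − 1000
δ_product = 8.629‰

8.63‰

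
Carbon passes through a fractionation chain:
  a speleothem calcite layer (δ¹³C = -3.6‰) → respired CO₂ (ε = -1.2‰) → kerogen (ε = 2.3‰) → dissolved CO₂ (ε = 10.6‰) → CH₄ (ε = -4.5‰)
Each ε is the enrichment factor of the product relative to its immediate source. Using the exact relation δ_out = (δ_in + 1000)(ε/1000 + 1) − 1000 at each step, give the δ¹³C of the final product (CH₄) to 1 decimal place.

step 1: δ = (-3.60 + 1000)·(-1.2/1000 + 1) − 1000 = -4.80‰
step 2: δ = (-4.80 + 1000)·(2.3/1000 + 1) − 1000 = -2.51‰
step 3: δ = (-2.51 + 1000)·(10.6/1000 + 1) − 1000 = 8.07‰
step 4: δ = (8.07 + 1000)·(-4.5/1000 + 1) − 1000 = 3.53‰

3.5‰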